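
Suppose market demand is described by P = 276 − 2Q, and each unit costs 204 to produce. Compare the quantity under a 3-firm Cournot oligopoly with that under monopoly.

Cournot: Q = 27; Monopoly: Q = 18

With 3 symmetric Cournot firms, each firm's FOC gives 276 − 8q = 204, so q = 9, Q = 3·9 = 27, and P = 222.
A monopolist chooses Q where MR = MC. MR = 276 − 4Q; setting this equal to 204 gives Q = 18 and P = 240.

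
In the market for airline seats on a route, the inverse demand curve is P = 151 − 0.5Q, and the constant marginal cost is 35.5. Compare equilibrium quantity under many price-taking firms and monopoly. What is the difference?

Competitive firms price at marginal cost: P = 35.5, giving Q = 231.
The monopolist equates marginal revenue to marginal cost: 151 − Q = 35.5, so Q = 115.5. From demand, P = 93.25.
Change in equilibrium quantity: 115.5 − 231 = −115.5.

Q falls by 115.5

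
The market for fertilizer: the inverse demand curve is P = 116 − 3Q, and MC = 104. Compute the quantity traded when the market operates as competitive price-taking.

Q = 4

Perfect competition: P = MC = 104, so 116 − 3Q = 104 and Q = 4.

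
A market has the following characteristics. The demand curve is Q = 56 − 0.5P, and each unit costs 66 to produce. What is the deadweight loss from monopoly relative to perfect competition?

DWL = 132.25

Inverting demand: P = 112 − 2Q.
Competitive firms price at marginal cost: P = 66, giving Q = 23.
A monopolist chooses Q where MR = MC. MR = 112 − 4Q; setting this equal to 66 gives Q = 11.5 and P = 89.
DWL is the triangle between Q = 11.5 and Q = 23: ½·(23 − 11.5)·(89 − 66) = 132.25.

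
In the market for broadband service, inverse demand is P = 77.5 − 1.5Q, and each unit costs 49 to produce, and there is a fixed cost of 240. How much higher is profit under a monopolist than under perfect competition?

π rises by 135.375

Under competition P = MC = 49, so Q = (77.5 − 49)/1.5 = 19.
Profit = (49 − 49)·19 − 240 = −240.
Monopoly sets MR = MC: 77.5 − 3Q = 49 ⇒ Q = 9.5, P = 77.5 − 1.5·9.5 = 63.25.
Profit = (63.25 − 49)·9.5 − 240 = −104.625.
Change in profit: −104.625 − −240 = 135.375.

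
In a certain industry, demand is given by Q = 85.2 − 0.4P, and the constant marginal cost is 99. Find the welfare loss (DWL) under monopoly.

DWL = 649.8

Inverting demand: P = 213 − 2.5Q.
Competitive firms price at marginal cost: P = 99, giving Q = 45.6.
Monopoly sets MR = MC: 213 − 5Q = 99 ⇒ Q = 22.8, P = 213 − 2.5·22.8 = 156.
DWL is the triangle between Q = 22.8 and Q = 45.6: ½·(45.6 − 22.8)·(156 − 99) = 649.8.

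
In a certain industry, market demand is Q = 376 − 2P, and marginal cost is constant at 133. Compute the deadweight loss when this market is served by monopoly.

Inverting demand: P = 188 − 0.5Q.
Competitive firms price at marginal cost: P = 133, giving Q = 110.
A monopolist chooses Q where MR = MC. MR = 188 − Q; setting this equal to 133 gives Q = 55 and P = 160.5.
DWL is the triangle between Q = 55 and Q = 110: ½·(110 − 55)·(160.5 − 133) = 756.25.

DWL = 756.25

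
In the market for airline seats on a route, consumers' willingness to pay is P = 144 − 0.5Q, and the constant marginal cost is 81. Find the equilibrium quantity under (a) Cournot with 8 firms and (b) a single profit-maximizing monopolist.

In a 8-firm Cournot equilibrium, symmetry and the first-order condition give q = (144 − 81)/(4.5) = 14. So Q = 112 and P = 88.
Monopoly sets MR = MC: 144 − Q = 81 ⇒ Q = 63, P = 144 − 0.5·63 = 112.5.

Cournot: Q = 112; Monopoly: Q = 63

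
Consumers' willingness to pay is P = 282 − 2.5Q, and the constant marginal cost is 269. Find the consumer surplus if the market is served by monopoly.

A monopolist chooses Q where MR = MC. MR = 282 − 5Q; setting this equal to 269 gives Q = 2.6 and P = 275.5.
CS = ½·(282 − 275.5)·2.6 = 8.45.

CS = 8.45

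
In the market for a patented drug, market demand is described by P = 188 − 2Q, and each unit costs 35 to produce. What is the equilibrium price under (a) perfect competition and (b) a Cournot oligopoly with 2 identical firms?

Under competition P = MC = 35, so Q = (188 − 35)/2 = 76.5.
With 2 symmetric Cournot firms, each firm's FOC gives 188 − 6q = 35, so q = 25.5, Q = 2·25.5 = 51, and P = 86.

Competition: P = 35; Cournot: P = 86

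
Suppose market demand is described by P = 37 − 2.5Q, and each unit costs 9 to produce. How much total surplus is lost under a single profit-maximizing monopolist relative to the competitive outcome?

Competitive firms price at marginal cost: P = 9, giving Q = 11.2.
Monopoly sets MR = MC: 37 − 5Q = 9 ⇒ Q = 5.6, P = 37 − 2.5·5.6 = 23.
DWL is the triangle between Q = 5.6 and Q = 11.2: ½·(11.2 − 5.6)·(23 − 9) = 39.2.

DWL = 39.2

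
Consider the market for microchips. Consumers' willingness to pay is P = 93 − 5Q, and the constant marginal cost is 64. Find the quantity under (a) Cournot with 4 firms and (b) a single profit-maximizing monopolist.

In a 4-firm Cournot equilibrium, symmetry and the first-order condition give q = (93 − 64)/(25) = 1.16. So Q = 4.64 and P = 69.8.
The monopolist equates marginal revenue to marginal cost: 93 − 10Q = 64, so Q = 2.9. From demand, P = 78.5.

Cournot: Q = 4.64; Monopoly: Q = 2.9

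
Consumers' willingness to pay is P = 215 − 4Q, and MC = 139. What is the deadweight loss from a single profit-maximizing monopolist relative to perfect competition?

DWL = 180.5

Competitive firms price at marginal cost: P = 139, giving Q = 19.
A monopolist chooses Q where MR = MC. MR = 215 − 8Q; setting this equal to 139 gives Q = 9.5 and P = 177.
DWL is the triangle between Q = 9.5 and Q = 19: ½·(19 − 9.5)·(177 − 139) = 180.5.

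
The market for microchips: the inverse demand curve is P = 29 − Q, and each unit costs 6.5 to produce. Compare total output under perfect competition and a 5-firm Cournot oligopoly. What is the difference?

Competitive firms price at marginal cost: P = 6.5, giving Q = 22.5.
Cournot with 5 identical firms: the symmetric best-response condition is 29 − 6q = 6.5. Each firm produces q = 3.75, total output Q = 18.75, price P = 10.25.
Change in total output: 18.75 − 22.5 = −3.75.

Q falls by 3.75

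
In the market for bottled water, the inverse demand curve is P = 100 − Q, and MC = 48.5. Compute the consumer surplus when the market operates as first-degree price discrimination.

A perfectly discriminating monopolist sells every unit with P(Q) ≥ MC(Q), so output equals the competitive quantity Q = 51.5. Each buyer pays their reservation price, so CS = 0 and the firm captures all surplus.
CS = 0.

CS = 0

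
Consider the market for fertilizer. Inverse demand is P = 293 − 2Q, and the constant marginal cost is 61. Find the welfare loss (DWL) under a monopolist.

Under competition P = MC = 61, so Q = (293 − 61)/2 = 116.
A monopolist chooses Q where MR = MC. MR = 293 − 4Q; setting this equal to 61 gives Q = 58 and P = 177.
DWL is the triangle between Q = 58 and Q = 116: ½·(116 − 58)·(177 − 61) = 3364.

DWL = 3364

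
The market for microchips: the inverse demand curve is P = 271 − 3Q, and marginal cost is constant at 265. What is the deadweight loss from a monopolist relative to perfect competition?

Competitive firms price at marginal cost: P = 265, giving Q = 2.
Monopoly sets MR = MC: 271 − 6Q = 265 ⇒ Q = 1, P = 271 − 3·1 = 268.
DWL is the triangle between Q = 1 and Q = 2: ½·(2 − 1)·(268 − 265) = 1.5.

DWL = 1.5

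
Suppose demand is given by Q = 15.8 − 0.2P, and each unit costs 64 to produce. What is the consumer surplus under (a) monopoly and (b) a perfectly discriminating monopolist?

Inverting demand: P = 79 − 5Q.
A monopolist chooses Q where MR = MC. MR = 79 − 10Q; setting this equal to 64 gives Q = 1.5 and P = 71.5.
CS = ½·(79 − 71.5)·1.5 = 5.625.
Under first-degree price discrimination the firm charges each unit its demand price and produces up to where P = MC, i.e. Q = 3. Consumer surplus is zero; producer surplus equals total surplus.
CS = 0.

Monopoly: CS = 5.625; Perfect PD: CS = 0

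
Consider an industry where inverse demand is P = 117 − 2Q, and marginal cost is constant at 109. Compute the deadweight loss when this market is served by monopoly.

Perfect competition: P = MC = 109, so 117 − 2Q = 109 and Q = 4.
A monopolist chooses Q where MR = MC. MR = 117 − 4Q; setting this equal to 109 gives Q = 2 and P = 113.
DWL is the triangle between Q = 2 and Q = 4: ½·(4 − 2)·(113 − 109) = 4.

DWL = 4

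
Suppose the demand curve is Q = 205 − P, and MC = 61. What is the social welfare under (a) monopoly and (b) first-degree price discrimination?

Monopoly: TS = 7776; Perfect PD: TS = 10368

Inverting demand: P = 205 − Q.
The monopolist equates marginal revenue to marginal cost: 205 − 2Q = 61, so Q = 72. From demand, P = 133.
CS = ½·(205 − 133)·72 = 2592; PS = (133 − 61)·72 = 5184; TS = 7776.
Under first-degree price discrimination the firm charges each unit its demand price and produces up to where P = MC, i.e. Q = 144. Consumer surplus is zero; producer surplus equals total surplus.
TS = 10368 (equal to competitive TS).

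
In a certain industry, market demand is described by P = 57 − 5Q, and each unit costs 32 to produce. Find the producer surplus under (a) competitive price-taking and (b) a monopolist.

Competition: PS = 0; Monopoly: PS = 31.25

Perfect competition: P = MC = 32, so 57 − 5Q = 32 and Q = 5.
PS = (32 − 32)·5 = 0.
Monopoly sets MR = MC: 57 − 10Q = 32 ⇒ Q = 2.5, P = 57 − 5·2.5 = 44.5.
PS = (44.5 − 32)·2.5 = 31.25.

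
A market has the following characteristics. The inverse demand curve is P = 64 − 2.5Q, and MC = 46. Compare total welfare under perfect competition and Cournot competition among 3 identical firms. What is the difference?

TS falls by 4.05

Competitive firms price at marginal cost: P = 46, giving Q = 7.2.
CS = ½·(64 − 46)·7.2 = 64.8; PS = (46 − 46)·7.2 = 0; TS = 64.8.
In a 3-firm Cournot equilibrium, symmetry and the first-order condition give q = (64 − 46)/(10) = 1.8. So Q = 5.4 and P = 50.5.
CS = ½·(64 − 50.5)·5.4 = 36.45; PS = (50.5 − 46)·5.4 = 24.3; TS = 60.75.
Change in total welfare: 60.75 − 64.8 = −4.05.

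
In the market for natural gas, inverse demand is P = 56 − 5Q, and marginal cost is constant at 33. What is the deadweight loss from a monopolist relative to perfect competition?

Perfect competition: P = MC = 33, so 56 − 5Q = 33 and Q = 4.6.
Monopoly sets MR = MC: 56 − 10Q = 33 ⇒ Q = 2.3, P = 56 − 5·2.3 = 44.5.
DWL is the triangle between Q = 2.3 and Q = 4.6: ½·(4.6 − 2.3)·(44.5 − 33) = 13.225.

DWL = 13.225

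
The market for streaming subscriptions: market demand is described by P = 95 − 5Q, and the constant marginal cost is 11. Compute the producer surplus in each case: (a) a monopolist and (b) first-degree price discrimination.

Monopoly: PS = 352.8; Perfect PD: PS = 705.6

A monopolist chooses Q where MR = MC. MR = 95 − 10Q; setting this equal to 11 gives Q = 8.4 and P = 53.
PS = (53 − 11)·8.4 = 352.8.
A perfectly discriminating monopolist sells every unit with P(Q) ≥ MC(Q), so output equals the competitive quantity Q = 16.8. Each buyer pays their reservation price, so CS = 0 and the firm captures all surplus.
PS = ½·(95 − 11)·16.8 = 705.6.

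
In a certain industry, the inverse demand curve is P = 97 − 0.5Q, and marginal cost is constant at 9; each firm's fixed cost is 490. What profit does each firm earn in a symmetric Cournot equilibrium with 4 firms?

π_i = 129.52

Cournot with 4 identical firms: the symmetric best-response condition is 97 − 2.5q = 9. Each firm produces q = 35.2, total output Q = 140.8, price P = 26.6.
Each firm's profit = (26.6 − 9)·35.2 − 490 = 129.52.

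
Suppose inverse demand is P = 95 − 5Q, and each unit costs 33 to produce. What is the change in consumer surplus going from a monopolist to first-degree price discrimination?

Consumer surplus falls by 96.1

A monopolist chooses Q where MR = MC. MR = 95 − 10Q; setting this equal to 33 gives Q = 6.2 and P = 64.
CS = ½·(95 − 64)·6.2 = 96.1.
A perfectly discriminating monopolist sells every unit with P(Q) ≥ MC(Q), so output equals the competitive quantity Q = 12.4. Each buyer pays their reservation price, so CS = 0 and the firm captures all surplus.
CS = 0.
Change in consumer surplus: 0 − 96.1 = −96.1.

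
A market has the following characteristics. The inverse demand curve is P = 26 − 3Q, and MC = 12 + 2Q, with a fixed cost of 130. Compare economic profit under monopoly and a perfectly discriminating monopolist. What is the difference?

π rises by 7.35

A monopolist chooses Q where MR = MC. MR = 26 − 6Q; setting this equal to 12 + 2Q gives Q = 1.75 and P = 20.75.
Profit = 20.75·1.75 − (12·1.75 + ½·2·1.75²) − 130 = −117.75.
A perfectly discriminating monopolist sells every unit with P(Q) ≥ MC(Q), so output equals the competitive quantity Q = 2.8. Each buyer pays their reservation price, so CS = 0 and the firm captures all surplus.
PS equals the full surplus area, 19.6. Profit = 19.6 − 130 = −110.4.
Change in economic profit: −110.4 − −117.75 = 7.35.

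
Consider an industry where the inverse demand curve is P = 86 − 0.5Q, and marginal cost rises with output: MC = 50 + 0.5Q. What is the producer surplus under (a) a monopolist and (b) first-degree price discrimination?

Monopoly: PS = 432; Perfect PD: PS = 648

A monopolist chooses Q where MR = MC. MR = 86 − Q; setting this equal to 50 + 0.5Q gives Q = 24 and P = 74.
PS = P·Q − VC(Q) = 74·24 − (50·24 + ½·0.5·24²) = 432.
With perfect price discrimination, output is the efficient level Q = 36 (where demand meets MC), but every buyer pays their willingness to pay: CS = 0 and PS = total surplus.
PS = ½·(86 − 50)·36 = 648.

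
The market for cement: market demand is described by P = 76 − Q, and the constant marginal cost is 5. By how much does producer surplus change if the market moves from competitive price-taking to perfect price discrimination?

Competitive firms price at marginal cost: P = 5, giving Q = 71.
PS = (5 − 5)·71 = 0.
Under first-degree price discrimination the firm charges each unit its demand price and produces up to where P = MC, i.e. Q = 71. Consumer surplus is zero; producer surplus equals total surplus.
PS = ½·(76 − 5)·71 = 2520.5.
Change in producer surplus: 2520.5 − 0 = 2520.5.

Producer surplus rises by 2520.5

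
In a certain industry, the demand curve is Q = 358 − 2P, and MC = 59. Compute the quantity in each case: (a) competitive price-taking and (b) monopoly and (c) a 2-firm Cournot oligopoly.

Inverting demand: P = 179 − 0.5Q.
Under competition P = MC = 59, so Q = (179 − 59)/0.5 = 240.
Monopoly sets MR = MC: 179 − Q = 59 ⇒ Q = 120, P = 179 − 0.5·120 = 119.
With 2 symmetric Cournot firms, each firm's FOC gives 179 − 1.5q = 59, so q = 80, Q = 2·80 = 160, and P = 99.

Competition: Q = 240; Monopoly: Q = 120; Cournot: Q = 160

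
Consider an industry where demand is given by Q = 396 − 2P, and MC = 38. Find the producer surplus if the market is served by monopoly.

PS = 12800

Inverting demand: P = 198 − 0.5Q.
A monopolist chooses Q where MR = MC. MR = 198 − Q; setting this equal to 38 gives Q = 160 and P = 118.
PS = (118 − 38)·160 = 12800.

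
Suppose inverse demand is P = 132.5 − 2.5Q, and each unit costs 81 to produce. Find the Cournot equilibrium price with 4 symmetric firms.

P = 91.3

Cournot with 4 identical firms: the symmetric best-response condition is 132.5 − 12.5q = 81. Each firm produces q = 4.12, total output Q = 16.48, price P = 91.3.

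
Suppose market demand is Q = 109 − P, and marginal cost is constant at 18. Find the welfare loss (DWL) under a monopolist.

Inverting demand: P = 109 − Q.
Perfect competition: P = MC = 18, so 109 − Q = 18 and Q = 91.
The monopolist equates marginal revenue to marginal cost: 109 − 2Q = 18, so Q = 45.5. From demand, P = 63.5.
DWL is the triangle between Q = 45.5 and Q = 91: ½·(91 − 45.5)·(63.5 − 18) = 1035.125.

DWL = 1035.125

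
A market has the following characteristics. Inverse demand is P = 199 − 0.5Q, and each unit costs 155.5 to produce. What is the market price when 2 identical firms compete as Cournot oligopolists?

P = 170

With 2 symmetric Cournot firms, each firm's FOC gives 199 − 1.5q = 155.5, so q = 29, Q = 2·29 = 58, and P = 170.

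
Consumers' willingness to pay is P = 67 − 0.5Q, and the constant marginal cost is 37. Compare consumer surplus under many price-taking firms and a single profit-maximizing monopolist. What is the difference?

Perfect competition: P = MC = 37, so 67 − 0.5Q = 37 and Q = 60.
CS = ½·(67 − 37)·60 = 900.
A monopolist chooses Q where MR = MC. MR = 67 − Q; setting this equal to 37 gives Q = 30 and P = 52.
CS = ½·(67 − 52)·30 = 225.
Change in consumer surplus: 225 − 900 = −675.

Consumer surplus falls by 675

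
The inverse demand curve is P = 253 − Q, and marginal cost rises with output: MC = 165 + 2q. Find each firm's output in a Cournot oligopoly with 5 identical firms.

In a 5-firm Cournot equilibrium, symmetry and the first-order condition give q = (253 − 165)/(8) = 11. So Q = 55 and P = 198.

q_i = 11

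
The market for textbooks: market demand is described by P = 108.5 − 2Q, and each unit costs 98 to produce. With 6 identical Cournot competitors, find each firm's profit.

π_i = 1.125

Cournot with 6 identical firms: the symmetric best-response condition is 108.5 − 14q = 98. Each firm produces q = 0.75, total output Q = 4.5, price P = 99.5.
Each firm's profit = (99.5 − 98)·0.75 = 1.125.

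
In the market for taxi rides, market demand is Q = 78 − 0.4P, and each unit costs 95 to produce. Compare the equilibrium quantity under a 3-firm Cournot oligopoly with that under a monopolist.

Inverting demand: P = 195 − 2.5Q.
In a 3-firm Cournot equilibrium, symmetry and the first-order condition give q = (195 − 95)/(10) = 10. So Q = 30 and P = 120.
Monopoly sets MR = MC: 195 − 5Q = 95 ⇒ Q = 20, P = 195 − 2.5·20 = 145.

Cournot: Q = 30; Monopoly: Q = 20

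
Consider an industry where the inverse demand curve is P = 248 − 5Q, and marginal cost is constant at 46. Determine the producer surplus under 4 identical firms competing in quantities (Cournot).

In a 4-firm Cournot equilibrium, symmetry and the first-order condition give q = (248 − 46)/(25) = 8.08. So Q = 32.32 and P = 86.4.
PS = (86.4 − 46)·32.32 = 1305.728.

PS = 1305.728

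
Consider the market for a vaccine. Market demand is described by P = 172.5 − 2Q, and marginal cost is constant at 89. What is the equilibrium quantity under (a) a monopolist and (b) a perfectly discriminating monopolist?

Monopoly sets MR = MC: 172.5 − 4Q = 89 ⇒ Q = 20.875, P = 172.5 − 2·20.875 = 130.75.
Under first-degree price discrimination the firm charges each unit its demand price and produces up to where P = MC, i.e. Q = 41.75. Consumer surplus is zero; producer surplus equals total surplus.

Monopoly: Q = 20.875; Perfect PD: Q = 41.75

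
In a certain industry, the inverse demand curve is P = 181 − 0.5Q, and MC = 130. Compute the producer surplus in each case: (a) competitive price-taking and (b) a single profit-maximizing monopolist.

Competitive firms price at marginal cost: P = 130, giving Q = 102.
PS = (130 − 130)·102 = 0.
The monopolist equates marginal revenue to marginal cost: 181 − Q = 130, so Q = 51. From demand, P = 155.5.
PS = (155.5 − 130)·51 = 1300.5.

Competition: PS = 0; Monopoly: PS = 1300.5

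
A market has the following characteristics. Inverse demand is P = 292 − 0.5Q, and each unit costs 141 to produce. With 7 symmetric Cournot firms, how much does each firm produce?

Cournot with 7 identical firms: the symmetric best-response condition is 292 − 4q = 141. Each firm produces q = 37.75, total output Q = 264.25, price P = 159.875.

q_i = 37.75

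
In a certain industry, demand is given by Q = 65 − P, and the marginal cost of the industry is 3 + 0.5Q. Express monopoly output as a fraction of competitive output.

Inverting demand: P = 65 − Q.
Monopoly sets MR = MC: 65 − 2Q = 3 + 0.5Q ⇒ Q = 24.8, P = 65 − 24.8 = 40.2.
Competitive equilibrium sets price equal to marginal cost: 65 − Q = 3 + 0.5Q, so Q = 124/3 and P = 71/3.
Ratio Q_m/Q_c = 24.8/(124/3) = 0.6.

Q_m/Q_c = 0.6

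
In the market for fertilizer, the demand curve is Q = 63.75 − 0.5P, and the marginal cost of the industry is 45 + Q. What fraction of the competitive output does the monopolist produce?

Q_m/Q_c = 0.6

Inverting demand: P = 127.5 − 2Q.
The monopolist equates marginal revenue to marginal cost: 127.5 − 4Q = 45 + Q, so Q = 16.5. From demand, P = 94.5.
Competitive equilibrium sets price equal to marginal cost: 127.5 − 2Q = 45 + Q, so Q = 27.5 and P = 72.5.
Ratio Q_m/Q_c = 16.5/27.5 = 0.6.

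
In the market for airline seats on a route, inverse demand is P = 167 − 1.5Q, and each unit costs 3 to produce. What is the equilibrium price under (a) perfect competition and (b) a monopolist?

Competition: P = 3; Monopoly: P = 85

Competitive firms price at marginal cost: P = 3, giving Q = 328/3.
A monopolist chooses Q where MR = MC. MR = 167 − 3Q; setting this equal to 3 gives Q = 164/3 and P = 85.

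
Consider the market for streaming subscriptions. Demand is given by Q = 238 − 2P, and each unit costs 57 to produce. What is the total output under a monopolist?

Q = 62

Inverting demand: P = 119 − 0.5Q.
Monopoly sets MR = MC: 119 − Q = 57 ⇒ Q = 62, P = 119 − 0.5·62 = 88.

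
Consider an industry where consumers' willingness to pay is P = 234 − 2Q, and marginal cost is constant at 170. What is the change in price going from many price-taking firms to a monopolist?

Competitive firms price at marginal cost: P = 170, giving Q = 32.
A monopolist chooses Q where MR = MC. MR = 234 − 4Q; setting this equal to 170 gives Q = 16 and P = 202.
Change in price: 202 − 170 = 32.

Price rises by 32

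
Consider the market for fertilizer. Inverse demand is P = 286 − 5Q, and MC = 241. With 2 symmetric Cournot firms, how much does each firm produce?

In a 2-firm Cournot equilibrium, symmetry and the first-order condition give q = (286 − 241)/(15) = 3. So Q = 6 and P = 256.

q_i = 3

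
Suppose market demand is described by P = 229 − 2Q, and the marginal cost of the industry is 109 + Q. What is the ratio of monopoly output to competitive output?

The monopolist equates marginal revenue to marginal cost: 229 − 4Q = 109 + Q, so Q = 24. From demand, P = 181.
Competitive equilibrium sets price equal to marginal cost: 229 − 2Q = 109 + Q, so Q = 40 and P = 149.
Ratio Q_m/Q_c = 24/40 = 0.6.

Q_m/Q_c = 0.6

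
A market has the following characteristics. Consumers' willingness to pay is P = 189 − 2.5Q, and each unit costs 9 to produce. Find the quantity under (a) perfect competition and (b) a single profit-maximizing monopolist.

Competition: Q = 72; Monopoly: Q = 36

Perfect competition: P = MC = 9, so 189 − 2.5Q = 9 and Q = 72.
The monopolist equates marginal revenue to marginal cost: 189 − 5Q = 9, so Q = 36. From demand, P = 99.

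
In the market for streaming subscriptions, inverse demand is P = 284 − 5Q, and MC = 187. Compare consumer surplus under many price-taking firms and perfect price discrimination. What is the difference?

Competitive firms price at marginal cost: P = 187, giving Q = 19.4.
CS = ½·(284 − 187)·19.4 = 940.9.
With perfect price discrimination, output is the efficient level Q = 19.4 (where demand meets MC), but every buyer pays their willingness to pay: CS = 0 and PS = total surplus.
CS = 0.
Change in consumer surplus: 0 − 940.9 = −940.9.

CS falls by 940.9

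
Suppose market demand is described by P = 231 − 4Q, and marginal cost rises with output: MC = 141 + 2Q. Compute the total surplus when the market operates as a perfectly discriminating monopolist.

A perfectly discriminating monopolist sells every unit with P(Q) ≥ MC(Q), so output equals the competitive quantity Q = 15. Each buyer pays their reservation price, so CS = 0 and the firm captures all surplus.
TS = 675 (equal to competitive TS).

TS = 675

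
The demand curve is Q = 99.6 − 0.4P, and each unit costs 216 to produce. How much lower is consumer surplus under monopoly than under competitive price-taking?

Consumer surplus falls by 163.35

Inverting demand: P = 249 − 2.5Q.
Under competition P = MC = 216, so Q = (249 − 216)/2.5 = 13.2.
CS = ½·(249 − 216)·13.2 = 217.8.
Monopoly sets MR = MC: 249 − 5Q = 216 ⇒ Q = 6.6, P = 249 − 2.5·6.6 = 232.5.
CS = ½·(249 − 232.5)·6.6 = 54.45.
Change in consumer surplus: 54.45 − 217.8 = −163.35.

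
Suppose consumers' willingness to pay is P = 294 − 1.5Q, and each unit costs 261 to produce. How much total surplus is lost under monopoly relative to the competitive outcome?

Perfect competition: P = MC = 261, so 294 − 1.5Q = 261 and Q = 22.
The monopolist equates marginal revenue to marginal cost: 294 − 3Q = 261, so Q = 11. From demand, P = 277.5.
DWL is the triangle between Q = 11 and Q = 22: ½·(22 − 11)·(277.5 − 261) = 90.75.

DWL = 90.75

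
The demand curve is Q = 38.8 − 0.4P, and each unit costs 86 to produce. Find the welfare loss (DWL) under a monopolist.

Inverting demand: P = 97 − 2.5Q.
Perfect competition: P = MC = 86, so 97 − 2.5Q = 86 and Q = 4.4.
Monopoly sets MR = MC: 97 − 5Q = 86 ⇒ Q = 2.2, P = 97 − 2.5·2.2 = 91.5.
DWL is the triangle between Q = 2.2 and Q = 4.4: ½·(4.4 − 2.2)·(91.5 − 86) = 6.05.

DWL = 6.05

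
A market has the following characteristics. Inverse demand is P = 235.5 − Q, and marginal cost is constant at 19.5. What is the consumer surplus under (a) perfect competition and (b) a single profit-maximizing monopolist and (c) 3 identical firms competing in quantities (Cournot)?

Perfect competition: P = MC = 19.5, so 235.5 − Q = 19.5 and Q = 216.
CS = ½·(235.5 − 19.5)·216 = 23328.
The monopolist equates marginal revenue to marginal cost: 235.5 − 2Q = 19.5, so Q = 108. From demand, P = 127.5.
CS = ½·(235.5 − 127.5)·108 = 5832.
With 3 symmetric Cournot firms, each firm's FOC gives 235.5 − 4q = 19.5, so q = 54, Q = 3·54 = 162, and P = 73.5.
CS = ½·(235.5 − 73.5)·162 = 13122.

Competition: CS = 23328; Monopoly: CS = 5832; Cournot: CS = 13122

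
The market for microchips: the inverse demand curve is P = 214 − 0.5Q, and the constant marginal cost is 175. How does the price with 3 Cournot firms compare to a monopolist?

Cournot: P = 184.75; Monopoly: P = 194.5

With 3 symmetric Cournot firms, each firm's FOC gives 214 − 2q = 175, so q = 19.5, Q = 3·19.5 = 58.5, and P = 184.75.
The monopolist equates marginal revenue to marginal cost: 214 − Q = 175, so Q = 39. From demand, P = 194.5.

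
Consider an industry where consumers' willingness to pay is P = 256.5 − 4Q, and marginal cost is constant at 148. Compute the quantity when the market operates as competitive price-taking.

Q = 27.125

Under competition P = MC = 148, so Q = (256.5 − 148)/4 = 27.125.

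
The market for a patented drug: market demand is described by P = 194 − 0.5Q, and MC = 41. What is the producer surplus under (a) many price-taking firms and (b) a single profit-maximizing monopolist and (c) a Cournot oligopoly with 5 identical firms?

Competition: PS = 0; Monopoly: PS = 11704.5; Cournot: PS = 6502.5

Competitive firms price at marginal cost: P = 41, giving Q = 306.
PS = (41 − 41)·306 = 0.
The monopolist equates marginal revenue to marginal cost: 194 − Q = 41, so Q = 153. From demand, P = 117.5.
PS = (117.5 − 41)·153 = 11704.5.
With 5 symmetric Cournot firms, each firm's FOC gives 194 − 3q = 41, so q = 51, Q = 5·51 = 255, and P = 66.5.
PS = (66.5 − 41)·255 = 6502.5.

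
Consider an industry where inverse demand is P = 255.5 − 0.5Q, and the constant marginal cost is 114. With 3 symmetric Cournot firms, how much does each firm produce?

q_i = 70.75

With 3 symmetric Cournot firms, each firm's FOC gives 255.5 − 2q = 114, so q = 70.75, Q = 3·70.75 = 212.25, and P = 149.375.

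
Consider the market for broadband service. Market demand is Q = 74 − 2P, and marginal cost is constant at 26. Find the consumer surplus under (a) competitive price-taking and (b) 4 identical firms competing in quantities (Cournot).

Inverting demand: P = 37 − 0.5Q.
Perfect competition: P = MC = 26, so 37 − 0.5Q = 26 and Q = 22.
CS = ½·(37 − 26)·22 = 121.
Cournot with 4 identical firms: the symmetric best-response condition is 37 − 2.5q = 26. Each firm produces q = 4.4, total output Q = 17.6, price P = 28.2.
CS = ½·(37 − 28.2)·17.6 = 77.44.

Competition: CS = 121; Cournot: CS = 77.44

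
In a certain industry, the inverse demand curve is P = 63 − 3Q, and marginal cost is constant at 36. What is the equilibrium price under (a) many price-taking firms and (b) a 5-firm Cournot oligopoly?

Under competition P = MC = 36, so Q = (63 − 36)/3 = 9.
In a 5-firm Cournot equilibrium, symmetry and the first-order condition give q = (63 − 36)/(18) = 1.5. So Q = 7.5 and P = 40.5.

Competition: P = 36; Cournot: P = 40.5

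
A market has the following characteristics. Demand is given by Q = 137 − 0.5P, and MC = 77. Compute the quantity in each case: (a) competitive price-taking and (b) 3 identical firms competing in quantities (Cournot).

Inverting demand: P = 274 − 2Q.
Competitive firms price at marginal cost: P = 77, giving Q = 98.5.
Cournot with 3 identical firms: the symmetric best-response condition is 274 − 8q = 77. Each firm produces q = 24.625, total output Q = 73.875, price P = 126.25.

Competition: Q = 98.5; Cournot: Q = 73.875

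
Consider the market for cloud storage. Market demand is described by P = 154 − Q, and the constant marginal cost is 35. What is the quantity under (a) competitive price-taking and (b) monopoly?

Perfect competition: P = MC = 35, so 154 − Q = 35 and Q = 119.
The monopolist equates marginal revenue to marginal cost: 154 − 2Q = 35, so Q = 59.5. From demand, P = 94.5.

Competition: Q = 119; Monopoly: Q = 59.5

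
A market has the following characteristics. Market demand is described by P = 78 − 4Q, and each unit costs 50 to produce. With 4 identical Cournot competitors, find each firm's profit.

π_i = 7.84

With 4 symmetric Cournot firms, each firm's FOC gives 78 − 20q = 50, so q = 1.4, Q = 4·1.4 = 5.6, and P = 55.6.
Each firm's profit = (55.6 − 50)·1.4 = 7.84.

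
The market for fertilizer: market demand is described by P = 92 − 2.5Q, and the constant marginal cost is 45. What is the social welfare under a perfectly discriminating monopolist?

TS = 441.8

Under first-degree price discrimination the firm charges each unit its demand price and produces up to where P = MC, i.e. Q = 18.8. Consumer surplus is zero; producer surplus equals total surplus.
TS = 441.8 (equal to competitive TS).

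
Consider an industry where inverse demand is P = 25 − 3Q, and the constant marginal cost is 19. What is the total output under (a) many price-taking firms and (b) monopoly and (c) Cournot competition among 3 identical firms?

Perfect competition: P = MC = 19, so 25 − 3Q = 19 and Q = 2.
Monopoly sets MR = MC: 25 − 6Q = 19 ⇒ Q = 1, P = 25 − 3·1 = 22.
Cournot with 3 identical firms: the symmetric best-response condition is 25 − 12q = 19. Each firm produces q = 0.5, total output Q = 1.5, price P = 20.5.

Competition: Q = 2; Monopoly: Q = 1; Cournot: Q = 1.5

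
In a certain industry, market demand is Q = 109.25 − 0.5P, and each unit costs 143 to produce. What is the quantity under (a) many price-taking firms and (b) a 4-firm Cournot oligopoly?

Inverting demand: P = 218.5 − 2Q.
Perfect competition: P = MC = 143, so 218.5 − 2Q = 143 and Q = 37.75.
In a 4-firm Cournot equilibrium, symmetry and the first-order condition give q = (218.5 − 143)/(10) = 7.55. So Q = 30.2 and P = 158.1.

Competition: Q = 37.75; Cournot: Q = 30.2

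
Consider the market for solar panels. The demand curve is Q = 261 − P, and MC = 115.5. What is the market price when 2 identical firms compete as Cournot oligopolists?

P = 164

Inverting demand: P = 261 − Q.
Cournot with 2 identical firms: the symmetric best-response condition is 261 − 3q = 115.5. Each firm produces q = 48.5, total output Q = 97, price P = 164.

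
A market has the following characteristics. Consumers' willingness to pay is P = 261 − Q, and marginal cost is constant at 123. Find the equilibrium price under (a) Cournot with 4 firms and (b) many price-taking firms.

With 4 symmetric Cournot firms, each firm's FOC gives 261 − 5q = 123, so q = 27.6, Q = 4·27.6 = 110.4, and P = 150.6.
Under competition P = MC = 123, so Q = (261 − 123)/1 = 138.

Cournot: P = 150.6; Competition: P = 123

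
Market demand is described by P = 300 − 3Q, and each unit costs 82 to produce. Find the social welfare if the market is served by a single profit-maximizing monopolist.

TS = 5940.5

The monopolist equates marginal revenue to marginal cost: 300 − 6Q = 82, so Q = 109/3. From demand, P = 191.
CS = ½·(300 − 191)·109/3 = 11881/6; PS = (191 − 82)·109/3 = 11881/3; TS = 5940.5.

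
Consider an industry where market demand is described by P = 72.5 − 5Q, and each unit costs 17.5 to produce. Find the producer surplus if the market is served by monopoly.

PS = 151.25

The monopolist equates marginal revenue to marginal cost: 72.5 − 10Q = 17.5, so Q = 5.5. From demand, P = 45.
PS = (45 − 17.5)·5.5 = 151.25.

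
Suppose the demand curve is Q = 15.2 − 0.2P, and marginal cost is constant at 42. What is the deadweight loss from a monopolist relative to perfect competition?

DWL = 28.9

Inverting demand: P = 76 − 5Q.
Under competition P = MC = 42, so Q = (76 − 42)/5 = 6.8.
Monopoly sets MR = MC: 76 − 10Q = 42 ⇒ Q = 3.4, P = 76 − 5·3.4 = 59.
DWL is the triangle between Q = 3.4 and Q = 6.8: ½·(6.8 − 3.4)·(59 − 42) = 28.9.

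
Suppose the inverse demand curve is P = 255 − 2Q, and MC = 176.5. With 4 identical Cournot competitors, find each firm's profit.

π_i = 123.245

Cournot with 4 identical firms: the symmetric best-response condition is 255 − 10q = 176.5. Each firm produces q = 7.85, total output Q = 31.4, price P = 192.2.
Each firm's profit = (192.2 − 176.5)·7.85 = 123.245.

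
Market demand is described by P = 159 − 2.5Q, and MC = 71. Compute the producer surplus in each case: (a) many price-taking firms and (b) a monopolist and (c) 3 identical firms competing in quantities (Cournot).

Competition: PS = 0; Monopoly: PS = 774.4; Cournot: PS = 580.8

Competitive firms price at marginal cost: P = 71, giving Q = 35.2.
PS = (71 − 71)·35.2 = 0.
Monopoly sets MR = MC: 159 − 5Q = 71 ⇒ Q = 17.6, P = 159 − 2.5·17.6 = 115.
PS = (115 − 71)·17.6 = 774.4.
Cournot with 3 identical firms: the symmetric best-response condition is 159 − 10q = 71. Each firm produces q = 8.8, total output Q = 26.4, price P = 93.
PS = (93 − 71)·26.4 = 580.8.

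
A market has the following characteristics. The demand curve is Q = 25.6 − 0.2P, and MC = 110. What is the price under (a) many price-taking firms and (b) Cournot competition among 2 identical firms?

Competition: P = 110; Cournot: P = 116

Inverting demand: P = 128 − 5Q.
Under competition P = MC = 110, so Q = (128 − 110)/5 = 3.6.
With 2 symmetric Cournot firms, each firm's FOC gives 128 − 15q = 110, so q = 1.2, Q = 2·1.2 = 2.4, and P = 116.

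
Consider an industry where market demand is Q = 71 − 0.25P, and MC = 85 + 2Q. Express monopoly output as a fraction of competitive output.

Inverting demand: P = 284 − 4Q.
The monopolist equates marginal revenue to marginal cost: 284 − 8Q = 85 + 2Q, so Q = 19.9. From demand, P = 204.4.
Competitive equilibrium sets price equal to marginal cost: 284 − 4Q = 85 + 2Q, so Q = 199/6 and P = 454/3.
Ratio Q_m/Q_c = 19.9/(199/6) = 0.6.

Q_m/Q_c = 0.6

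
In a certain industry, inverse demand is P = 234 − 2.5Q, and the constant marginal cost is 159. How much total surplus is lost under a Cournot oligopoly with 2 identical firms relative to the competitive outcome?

DWL = 125

Under competition P = MC = 159, so Q = (234 − 159)/2.5 = 30.
In a 2-firm Cournot equilibrium, symmetry and the first-order condition give q = (234 − 159)/(7.5) = 10. So Q = 20 and P = 184.
DWL is the triangle between Q = 20 and Q = 30: ½·(30 − 20)·(184 − 159) = 125.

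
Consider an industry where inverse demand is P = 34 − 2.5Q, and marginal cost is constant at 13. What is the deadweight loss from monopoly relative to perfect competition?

DWL = 22.05

Perfect competition: P = MC = 13, so 34 − 2.5Q = 13 and Q = 8.4.
Monopoly sets MR = MC: 34 − 5Q = 13 ⇒ Q = 4.2, P = 34 − 2.5·4.2 = 23.5.
DWL is the triangle between Q = 4.2 and Q = 8.4: ½·(8.4 − 4.2)·(23.5 − 13) = 22.05.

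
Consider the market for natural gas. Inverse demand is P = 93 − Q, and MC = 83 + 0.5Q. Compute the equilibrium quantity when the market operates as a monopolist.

Monopoly sets MR = MC: 93 − 2Q = 83 + 0.5Q ⇒ Q = 4, P = 93 − 4 = 89.

Q = 4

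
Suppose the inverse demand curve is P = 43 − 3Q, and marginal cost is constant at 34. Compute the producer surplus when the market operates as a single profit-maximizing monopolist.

PS = 6.75

Monopoly sets MR = MC: 43 − 6Q = 34 ⇒ Q = 1.5, P = 43 − 3·1.5 = 38.5.
PS = (38.5 − 34)·1.5 = 6.75.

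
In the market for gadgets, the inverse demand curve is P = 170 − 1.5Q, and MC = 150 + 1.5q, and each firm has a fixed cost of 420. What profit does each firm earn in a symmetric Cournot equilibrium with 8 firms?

Cournot with 8 identical firms: the symmetric best-response condition is 170 − 13.5q = 150 + 1.5q. Each firm produces q = 4/3, total output Q = 32/3, price P = 154.
Each firm's profit = 154·4/3 − (150·4/3 + ½·1.5·(4/3)²) − 420 = −416.

π_i = −416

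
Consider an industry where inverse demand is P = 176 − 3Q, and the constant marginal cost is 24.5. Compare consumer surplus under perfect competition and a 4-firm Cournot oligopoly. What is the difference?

Perfect competition: P = MC = 24.5, so 176 − 3Q = 24.5 and Q = 50.5.
CS = ½·(176 − 24.5)·50.5 = 3825.375.
With 4 symmetric Cournot firms, each firm's FOC gives 176 − 15q = 24.5, so q = 10.1, Q = 4·10.1 = 40.4, and P = 54.8.
CS = ½·(176 − 54.8)·40.4 = 2448.24.
Change in consumer surplus: 2448.24 − 3825.375 = −1377.135.

Consumer surplus falls by 1377.135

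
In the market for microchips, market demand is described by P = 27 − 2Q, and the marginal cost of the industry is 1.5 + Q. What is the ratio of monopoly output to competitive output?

Q_m/Q_c = 0.6

A monopolist chooses Q where MR = MC. MR = 27 − 4Q; setting this equal to 1.5 + Q gives Q = 5.1 and P = 16.8.
Competitive equilibrium sets price equal to marginal cost: 27 − 2Q = 1.5 + Q, so Q = 8.5 and P = 10.
Ratio Q_m/Q_c = 5.1/8.5 = 0.6.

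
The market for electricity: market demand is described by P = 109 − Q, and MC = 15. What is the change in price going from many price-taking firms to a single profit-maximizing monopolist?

Price rises by 47

Under competition P = MC = 15, so Q = (109 − 15)/1 = 94.
Monopoly sets MR = MC: 109 − 2Q = 15 ⇒ Q = 47, P = 109 − 47 = 62.
Change in price: 62 − 15 = 47.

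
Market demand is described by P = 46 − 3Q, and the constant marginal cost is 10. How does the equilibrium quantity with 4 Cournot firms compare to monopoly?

Cournot: Q = 9.6; Monopoly: Q = 6

Cournot with 4 identical firms: the symmetric best-response condition is 46 − 15q = 10. Each firm produces q = 2.4, total output Q = 9.6, price P = 17.2.
Monopoly sets MR = MC: 46 − 6Q = 10 ⇒ Q = 6, P = 46 − 3·6 = 28.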